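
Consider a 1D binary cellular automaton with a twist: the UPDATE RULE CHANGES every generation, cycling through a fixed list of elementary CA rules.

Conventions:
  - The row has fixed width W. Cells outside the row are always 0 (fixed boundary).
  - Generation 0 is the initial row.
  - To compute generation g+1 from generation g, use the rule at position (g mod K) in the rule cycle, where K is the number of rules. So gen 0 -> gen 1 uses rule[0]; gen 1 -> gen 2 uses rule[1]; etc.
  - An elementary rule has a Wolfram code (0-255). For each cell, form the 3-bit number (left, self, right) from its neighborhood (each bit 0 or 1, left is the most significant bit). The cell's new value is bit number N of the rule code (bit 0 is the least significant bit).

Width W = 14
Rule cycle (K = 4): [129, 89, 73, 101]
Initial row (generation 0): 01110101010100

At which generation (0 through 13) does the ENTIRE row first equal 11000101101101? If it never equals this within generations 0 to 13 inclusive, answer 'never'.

Answer: never

Derivation:
Gen 0: 01110101010100
Gen 1 (rule 129): 00100000000001
Gen 2 (rule 89): 10011111111100
Gen 3 (rule 73): 00010000000101
Gen 4 (rule 101): 11010111110111
Gen 5 (rule 129): 00000011100010
Gen 6 (rule 89): 11111010111001
Gen 7 (rule 73): 10001000101000
Gen 8 (rule 101): 10101010111011
Gen 9 (rule 129): 00000000010000
Gen 10 (rule 89): 11111111001111
Gen 11 (rule 73): 10000001001001
Gen 12 (rule 101): 10111101001001
Gen 13 (rule 129): 00011000000000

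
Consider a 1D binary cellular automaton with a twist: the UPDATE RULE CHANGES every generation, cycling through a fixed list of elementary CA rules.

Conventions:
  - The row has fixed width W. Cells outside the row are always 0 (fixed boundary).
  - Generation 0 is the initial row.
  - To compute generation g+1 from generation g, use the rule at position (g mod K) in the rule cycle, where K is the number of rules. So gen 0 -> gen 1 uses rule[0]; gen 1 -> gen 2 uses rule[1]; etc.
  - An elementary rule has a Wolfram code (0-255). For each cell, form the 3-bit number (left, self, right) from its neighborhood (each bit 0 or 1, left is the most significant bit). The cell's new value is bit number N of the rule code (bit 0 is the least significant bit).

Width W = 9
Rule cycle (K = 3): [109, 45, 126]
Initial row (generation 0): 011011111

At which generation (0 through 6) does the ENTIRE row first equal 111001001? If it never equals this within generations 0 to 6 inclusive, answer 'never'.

Gen 0: 011011111
Gen 1 (rule 109): 011110001
Gen 2 (rule 45): 010000101
Gen 3 (rule 126): 111001111
Gen 4 (rule 109): 101001001
Gen 5 (rule 45): 111001001
Gen 6 (rule 126): 101111111

Answer: 5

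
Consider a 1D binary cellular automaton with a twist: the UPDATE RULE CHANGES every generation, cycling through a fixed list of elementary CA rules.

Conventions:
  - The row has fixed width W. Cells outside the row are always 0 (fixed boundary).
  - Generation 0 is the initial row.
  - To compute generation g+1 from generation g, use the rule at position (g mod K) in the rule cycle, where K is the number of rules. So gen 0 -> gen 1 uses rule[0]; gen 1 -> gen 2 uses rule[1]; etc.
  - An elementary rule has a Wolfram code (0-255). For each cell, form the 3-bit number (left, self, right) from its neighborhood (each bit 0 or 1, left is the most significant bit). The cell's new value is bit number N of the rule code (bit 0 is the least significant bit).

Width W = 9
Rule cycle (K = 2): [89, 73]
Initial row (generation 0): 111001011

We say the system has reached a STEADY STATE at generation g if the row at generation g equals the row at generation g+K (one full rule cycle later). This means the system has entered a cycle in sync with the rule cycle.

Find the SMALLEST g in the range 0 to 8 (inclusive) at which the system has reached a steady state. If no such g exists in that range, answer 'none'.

Answer: 1

Derivation:
Gen 0: 111001011
Gen 1 (rule 89): 101100011
Gen 2 (rule 73): 001101011
Gen 3 (rule 89): 101100011
Gen 4 (rule 73): 001101011
Gen 5 (rule 89): 101100011
Gen 6 (rule 73): 001101011
Gen 7 (rule 89): 101100011
Gen 8 (rule 73): 001101011
Gen 9 (rule 89): 101100011
Gen 10 (rule 73): 001101011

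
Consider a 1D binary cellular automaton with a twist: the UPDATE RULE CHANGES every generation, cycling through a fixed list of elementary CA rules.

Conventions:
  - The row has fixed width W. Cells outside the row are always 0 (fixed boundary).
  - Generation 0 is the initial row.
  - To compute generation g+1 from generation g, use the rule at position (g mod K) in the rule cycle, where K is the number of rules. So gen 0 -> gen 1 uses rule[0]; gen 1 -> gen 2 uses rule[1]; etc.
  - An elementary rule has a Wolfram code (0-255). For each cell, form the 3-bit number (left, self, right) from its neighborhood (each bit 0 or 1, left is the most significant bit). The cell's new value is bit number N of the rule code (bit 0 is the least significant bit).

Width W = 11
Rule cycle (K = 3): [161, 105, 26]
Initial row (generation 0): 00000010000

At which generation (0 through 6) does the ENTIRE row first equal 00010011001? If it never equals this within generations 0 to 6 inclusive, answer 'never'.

Gen 0: 00000010000
Gen 1 (rule 161): 11111000111
Gen 2 (rule 105): 10001010101
Gen 3 (rule 26): 01010000000
Gen 4 (rule 161): 00100111111
Gen 5 (rule 105): 10000100001
Gen 6 (rule 26): 01001010010

Answer: never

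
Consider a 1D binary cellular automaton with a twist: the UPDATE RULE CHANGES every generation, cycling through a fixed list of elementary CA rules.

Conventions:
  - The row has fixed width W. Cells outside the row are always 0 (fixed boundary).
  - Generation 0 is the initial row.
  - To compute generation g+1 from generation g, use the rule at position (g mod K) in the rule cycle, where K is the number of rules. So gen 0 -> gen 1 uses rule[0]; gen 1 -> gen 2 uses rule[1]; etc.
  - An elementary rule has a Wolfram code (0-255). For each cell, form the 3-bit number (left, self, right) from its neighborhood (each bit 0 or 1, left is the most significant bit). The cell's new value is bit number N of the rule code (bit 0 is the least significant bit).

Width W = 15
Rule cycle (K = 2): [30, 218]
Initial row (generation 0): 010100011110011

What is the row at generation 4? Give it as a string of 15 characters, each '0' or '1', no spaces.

Gen 0: 010100011110011
Gen 1 (rule 30): 110110110001110
Gen 2 (rule 218): 110110111011111
Gen 3 (rule 30): 100100100010000
Gen 4 (rule 218): 011011010101000

Answer: 011011010101000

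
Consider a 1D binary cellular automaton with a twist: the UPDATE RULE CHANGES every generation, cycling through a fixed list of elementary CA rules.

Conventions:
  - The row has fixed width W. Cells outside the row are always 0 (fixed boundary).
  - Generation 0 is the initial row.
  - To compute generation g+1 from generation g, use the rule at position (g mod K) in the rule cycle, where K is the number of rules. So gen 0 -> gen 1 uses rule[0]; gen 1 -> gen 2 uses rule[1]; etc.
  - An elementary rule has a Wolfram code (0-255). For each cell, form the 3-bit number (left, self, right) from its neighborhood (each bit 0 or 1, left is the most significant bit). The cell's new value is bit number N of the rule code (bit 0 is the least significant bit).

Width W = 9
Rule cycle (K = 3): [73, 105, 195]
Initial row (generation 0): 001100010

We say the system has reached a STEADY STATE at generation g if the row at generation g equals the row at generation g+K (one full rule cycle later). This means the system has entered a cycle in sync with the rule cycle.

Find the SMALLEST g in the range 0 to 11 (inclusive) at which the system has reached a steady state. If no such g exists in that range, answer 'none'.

Gen 0: 001100010
Gen 1 (rule 73): 101101000
Gen 2 (rule 105): 011110011
Gen 3 (rule 195): 101110101
Gen 4 (rule 73): 001010000
Gen 5 (rule 105): 100100111
Gen 6 (rule 195): 001001011
Gen 7 (rule 73): 100000011
Gen 8 (rule 105): 001111011
Gen 9 (rule 195): 110111001
Gen 10 (rule 73): 110101000
Gen 11 (rule 105): 111010011
Gen 12 (rule 195): 011000101
Gen 13 (rule 73): 011010000
Gen 14 (rule 105): 011100111

Answer: none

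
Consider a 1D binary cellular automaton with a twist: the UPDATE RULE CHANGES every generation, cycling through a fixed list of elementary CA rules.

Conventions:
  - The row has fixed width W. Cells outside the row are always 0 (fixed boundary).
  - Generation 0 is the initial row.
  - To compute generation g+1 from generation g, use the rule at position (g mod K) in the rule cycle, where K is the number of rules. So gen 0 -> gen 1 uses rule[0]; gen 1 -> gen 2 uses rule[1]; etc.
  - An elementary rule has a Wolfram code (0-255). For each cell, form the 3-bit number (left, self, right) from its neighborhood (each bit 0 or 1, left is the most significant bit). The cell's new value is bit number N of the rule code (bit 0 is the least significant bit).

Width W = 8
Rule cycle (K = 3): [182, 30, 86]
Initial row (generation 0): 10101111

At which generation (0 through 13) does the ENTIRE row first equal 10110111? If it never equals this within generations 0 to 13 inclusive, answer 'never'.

Answer: 12

Derivation:
Gen 0: 10101111
Gen 1 (rule 182): 11110110
Gen 2 (rule 30): 10000101
Gen 3 (rule 86): 11001101
Gen 4 (rule 182): 00110011
Gen 5 (rule 30): 01101110
Gen 6 (rule 86): 10100011
Gen 7 (rule 182): 11110100
Gen 8 (rule 30): 10000110
Gen 9 (rule 86): 11001011
Gen 10 (rule 182): 00111100
Gen 11 (rule 30): 01100010
Gen 12 (rule 86): 10110111
Gen 13 (rule 182): 11001010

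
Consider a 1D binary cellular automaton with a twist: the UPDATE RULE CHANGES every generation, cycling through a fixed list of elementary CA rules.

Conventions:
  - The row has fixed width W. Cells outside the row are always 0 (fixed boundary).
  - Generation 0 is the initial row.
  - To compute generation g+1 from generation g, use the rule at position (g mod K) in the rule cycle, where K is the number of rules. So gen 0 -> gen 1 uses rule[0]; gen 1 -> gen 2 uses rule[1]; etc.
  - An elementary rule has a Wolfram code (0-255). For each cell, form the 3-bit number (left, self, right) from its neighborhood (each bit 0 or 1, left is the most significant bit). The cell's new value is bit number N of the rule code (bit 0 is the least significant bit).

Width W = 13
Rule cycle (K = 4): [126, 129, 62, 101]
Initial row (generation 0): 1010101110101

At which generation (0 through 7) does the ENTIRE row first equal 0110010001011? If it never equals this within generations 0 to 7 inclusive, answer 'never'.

Answer: never

Derivation:
Gen 0: 1010101110101
Gen 1 (rule 126): 1111111011111
Gen 2 (rule 129): 0111110001110
Gen 3 (rule 62): 1100001011001
Gen 4 (rule 101): 0101101101001
Gen 5 (rule 126): 1111111111111
Gen 6 (rule 129): 0111111111110
Gen 7 (rule 62): 1100000000001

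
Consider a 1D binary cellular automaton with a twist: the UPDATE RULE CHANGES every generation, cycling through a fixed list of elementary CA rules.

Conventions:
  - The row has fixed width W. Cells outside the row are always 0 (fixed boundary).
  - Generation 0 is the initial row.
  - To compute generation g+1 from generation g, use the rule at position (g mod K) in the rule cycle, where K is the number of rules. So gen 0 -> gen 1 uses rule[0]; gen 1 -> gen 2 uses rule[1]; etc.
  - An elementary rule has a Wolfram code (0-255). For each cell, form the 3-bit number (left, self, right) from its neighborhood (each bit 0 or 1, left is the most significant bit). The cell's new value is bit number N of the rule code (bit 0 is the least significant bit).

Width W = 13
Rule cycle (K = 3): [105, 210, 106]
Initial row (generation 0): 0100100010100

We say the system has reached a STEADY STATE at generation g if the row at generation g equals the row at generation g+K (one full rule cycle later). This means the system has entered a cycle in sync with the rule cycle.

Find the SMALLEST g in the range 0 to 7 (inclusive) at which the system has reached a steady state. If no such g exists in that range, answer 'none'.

Gen 0: 0100100010100
Gen 1 (rule 105): 0000001001001
Gen 2 (rule 210): 0000010110110
Gen 3 (rule 106): 0000101111110
Gen 4 (rule 105): 1110011000010
Gen 5 (rule 210): 0111101100101
Gen 6 (rule 106): 1100111101010
Gen 7 (rule 105): 1100100110100
Gen 8 (rule 210): 0111011010010
Gen 9 (rule 106): 1101111100100
Gen 10 (rule 105): 1111000100001

Answer: none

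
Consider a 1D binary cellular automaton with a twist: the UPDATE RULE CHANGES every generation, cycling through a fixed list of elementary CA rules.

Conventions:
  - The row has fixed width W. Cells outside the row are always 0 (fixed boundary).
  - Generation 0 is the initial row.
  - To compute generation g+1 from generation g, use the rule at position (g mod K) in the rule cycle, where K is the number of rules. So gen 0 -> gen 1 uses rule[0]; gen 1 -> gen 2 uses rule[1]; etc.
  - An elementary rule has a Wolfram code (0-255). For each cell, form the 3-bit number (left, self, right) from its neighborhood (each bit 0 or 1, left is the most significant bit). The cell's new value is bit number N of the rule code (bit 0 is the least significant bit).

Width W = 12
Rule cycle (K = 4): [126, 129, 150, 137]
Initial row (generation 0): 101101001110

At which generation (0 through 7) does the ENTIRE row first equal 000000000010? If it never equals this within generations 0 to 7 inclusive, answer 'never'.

Answer: 6

Derivation:
Gen 0: 101101001110
Gen 1 (rule 126): 111111111011
Gen 2 (rule 129): 011111110000
Gen 3 (rule 150): 101111101000
Gen 4 (rule 137): 001111000011
Gen 5 (rule 126): 011001100111
Gen 6 (rule 129): 000000000010
Gen 7 (rule 150): 000000000111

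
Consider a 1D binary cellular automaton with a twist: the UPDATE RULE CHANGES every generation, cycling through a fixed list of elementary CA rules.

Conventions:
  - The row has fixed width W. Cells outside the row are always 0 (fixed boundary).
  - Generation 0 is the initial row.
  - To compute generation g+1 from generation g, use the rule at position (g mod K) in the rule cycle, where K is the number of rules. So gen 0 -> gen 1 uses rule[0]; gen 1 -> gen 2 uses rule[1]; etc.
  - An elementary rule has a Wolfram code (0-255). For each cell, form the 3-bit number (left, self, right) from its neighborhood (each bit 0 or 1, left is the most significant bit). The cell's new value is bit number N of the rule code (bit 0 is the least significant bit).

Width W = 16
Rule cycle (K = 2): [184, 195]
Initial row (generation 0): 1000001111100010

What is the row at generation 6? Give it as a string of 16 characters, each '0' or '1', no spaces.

Answer: 1001100000011001

Derivation:
Gen 0: 1000001111100010
Gen 1 (rule 184): 0100001111010001
Gen 2 (rule 195): 1001110111000110
Gen 3 (rule 184): 0101101110100101
Gen 4 (rule 195): 1000100110001000
Gen 5 (rule 184): 0100010101000100
Gen 6 (rule 195): 1001100000011001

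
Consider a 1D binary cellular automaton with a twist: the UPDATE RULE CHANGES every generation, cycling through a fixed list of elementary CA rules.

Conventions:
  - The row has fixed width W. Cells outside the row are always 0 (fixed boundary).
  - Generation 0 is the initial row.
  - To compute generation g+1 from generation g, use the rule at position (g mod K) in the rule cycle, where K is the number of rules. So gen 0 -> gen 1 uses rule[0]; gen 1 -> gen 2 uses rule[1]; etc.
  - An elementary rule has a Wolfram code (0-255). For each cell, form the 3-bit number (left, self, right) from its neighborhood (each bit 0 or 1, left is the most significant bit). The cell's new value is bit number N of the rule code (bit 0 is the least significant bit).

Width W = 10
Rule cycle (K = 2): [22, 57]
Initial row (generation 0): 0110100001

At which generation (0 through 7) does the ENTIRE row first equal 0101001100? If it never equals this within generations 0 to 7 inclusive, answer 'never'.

Gen 0: 0110100001
Gen 1 (rule 22): 1000110011
Gen 2 (rule 57): 0110101010
Gen 3 (rule 22): 1000101011
Gen 4 (rule 57): 0110010110
Gen 5 (rule 22): 1001110001
Gen 6 (rule 57): 0101001100
Gen 7 (rule 22): 1101110010

Answer: 6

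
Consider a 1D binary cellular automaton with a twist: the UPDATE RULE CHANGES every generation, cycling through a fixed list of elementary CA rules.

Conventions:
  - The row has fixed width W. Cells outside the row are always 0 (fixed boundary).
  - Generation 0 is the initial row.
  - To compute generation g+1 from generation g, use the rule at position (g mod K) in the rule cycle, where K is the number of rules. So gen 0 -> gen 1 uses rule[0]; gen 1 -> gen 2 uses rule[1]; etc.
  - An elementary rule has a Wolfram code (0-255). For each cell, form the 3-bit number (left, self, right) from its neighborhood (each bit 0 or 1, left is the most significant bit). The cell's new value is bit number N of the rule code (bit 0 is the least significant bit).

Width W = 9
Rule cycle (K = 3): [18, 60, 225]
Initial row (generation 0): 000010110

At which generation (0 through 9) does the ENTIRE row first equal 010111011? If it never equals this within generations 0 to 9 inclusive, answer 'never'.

Gen 0: 000010110
Gen 1 (rule 18): 000100001
Gen 2 (rule 60): 000110001
Gen 3 (rule 225): 110010100
Gen 4 (rule 18): 001100010
Gen 5 (rule 60): 001010011
Gen 6 (rule 225): 100100001
Gen 7 (rule 18): 011010010
Gen 8 (rule 60): 010111011
Gen 9 (rule 225): 001011101

Answer: 8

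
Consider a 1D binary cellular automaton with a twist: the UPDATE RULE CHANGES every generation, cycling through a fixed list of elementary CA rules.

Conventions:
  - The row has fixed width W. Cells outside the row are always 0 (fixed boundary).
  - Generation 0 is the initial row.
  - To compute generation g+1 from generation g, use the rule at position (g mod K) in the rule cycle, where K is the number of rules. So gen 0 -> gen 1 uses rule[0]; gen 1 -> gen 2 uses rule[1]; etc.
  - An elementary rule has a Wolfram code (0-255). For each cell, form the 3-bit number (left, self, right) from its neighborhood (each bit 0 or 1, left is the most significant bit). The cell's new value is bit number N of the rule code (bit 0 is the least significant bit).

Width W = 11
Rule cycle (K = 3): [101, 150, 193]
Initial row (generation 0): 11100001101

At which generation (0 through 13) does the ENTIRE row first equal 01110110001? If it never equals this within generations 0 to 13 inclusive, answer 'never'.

Gen 0: 11100001101
Gen 1 (rule 101): 00101100111
Gen 2 (rule 150): 01100011010
Gen 3 (rule 193): 00101001000
Gen 4 (rule 101): 10111001011
Gen 5 (rule 150): 10010111000
Gen 6 (rule 193): 00000011011
Gen 7 (rule 101): 11111001101
Gen 8 (rule 150): 01110110001
Gen 9 (rule 193): 00110010100
Gen 10 (rule 101): 10010011101
Gen 11 (rule 150): 11111101001
Gen 12 (rule 193): 01111100000
Gen 13 (rule 101): 00000101111

Answer: 8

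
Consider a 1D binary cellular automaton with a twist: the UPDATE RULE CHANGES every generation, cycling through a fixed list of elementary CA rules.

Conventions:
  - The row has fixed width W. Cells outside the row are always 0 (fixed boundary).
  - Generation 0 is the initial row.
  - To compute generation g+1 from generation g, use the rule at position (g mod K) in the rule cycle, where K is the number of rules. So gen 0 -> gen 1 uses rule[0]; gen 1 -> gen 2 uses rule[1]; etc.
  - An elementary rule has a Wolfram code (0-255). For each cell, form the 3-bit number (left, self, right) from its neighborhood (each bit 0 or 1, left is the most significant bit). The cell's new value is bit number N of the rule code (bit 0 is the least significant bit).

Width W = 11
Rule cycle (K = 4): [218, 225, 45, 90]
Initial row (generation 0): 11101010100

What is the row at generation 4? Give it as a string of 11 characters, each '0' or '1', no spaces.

Answer: 10011100111

Derivation:
Gen 0: 11101010100
Gen 1 (rule 218): 11100000010
Gen 2 (rule 225): 01101111000
Gen 3 (rule 45): 01011000011
Gen 4 (rule 90): 10011100111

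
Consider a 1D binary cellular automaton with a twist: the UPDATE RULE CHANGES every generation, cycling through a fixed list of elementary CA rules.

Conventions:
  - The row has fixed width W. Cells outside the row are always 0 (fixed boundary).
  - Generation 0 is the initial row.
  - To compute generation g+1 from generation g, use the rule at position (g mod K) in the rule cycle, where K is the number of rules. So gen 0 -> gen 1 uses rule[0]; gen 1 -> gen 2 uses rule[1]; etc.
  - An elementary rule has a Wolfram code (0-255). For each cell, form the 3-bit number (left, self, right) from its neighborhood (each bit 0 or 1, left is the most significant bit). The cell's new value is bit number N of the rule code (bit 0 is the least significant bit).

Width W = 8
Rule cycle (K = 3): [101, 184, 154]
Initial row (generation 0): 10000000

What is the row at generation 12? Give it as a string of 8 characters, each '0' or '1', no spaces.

Gen 0: 10000000
Gen 1 (rule 101): 10111111
Gen 2 (rule 184): 01111110
Gen 3 (rule 154): 11111101
Gen 4 (rule 101): 00000111
Gen 5 (rule 184): 00000110
Gen 6 (rule 154): 00001101
Gen 7 (rule 101): 11100111
Gen 8 (rule 184): 11010110
Gen 9 (rule 154): 10000101
Gen 10 (rule 101): 10110111
Gen 11 (rule 184): 01101110
Gen 12 (rule 154): 11001101

Answer: 11001101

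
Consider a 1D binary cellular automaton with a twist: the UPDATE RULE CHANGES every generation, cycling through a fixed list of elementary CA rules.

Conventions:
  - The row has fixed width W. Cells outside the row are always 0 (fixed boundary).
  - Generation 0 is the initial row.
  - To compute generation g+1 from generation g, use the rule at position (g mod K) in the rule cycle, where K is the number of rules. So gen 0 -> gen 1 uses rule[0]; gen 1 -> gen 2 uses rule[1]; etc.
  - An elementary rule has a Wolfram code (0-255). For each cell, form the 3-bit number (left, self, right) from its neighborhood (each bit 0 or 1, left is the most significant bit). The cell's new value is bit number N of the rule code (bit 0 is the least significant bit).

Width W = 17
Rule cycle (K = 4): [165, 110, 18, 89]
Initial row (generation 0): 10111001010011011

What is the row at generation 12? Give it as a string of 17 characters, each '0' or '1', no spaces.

Gen 0: 10111001010011011
Gen 1 (rule 165): 11010001110000100
Gen 2 (rule 110): 11110011010001100
Gen 3 (rule 18): 00001100001010010
Gen 4 (rule 89): 11101111100001001
Gen 5 (rule 165): 01010111001101001
Gen 6 (rule 110): 11111101011111011
Gen 7 (rule 18): 00000000000000000
Gen 8 (rule 89): 11111111111111111
Gen 9 (rule 165): 01111111111111110
Gen 10 (rule 110): 11000000000000010
Gen 11 (rule 18): 00100000000000101
Gen 12 (rule 89): 10011111111110000

Answer: 10011111111110000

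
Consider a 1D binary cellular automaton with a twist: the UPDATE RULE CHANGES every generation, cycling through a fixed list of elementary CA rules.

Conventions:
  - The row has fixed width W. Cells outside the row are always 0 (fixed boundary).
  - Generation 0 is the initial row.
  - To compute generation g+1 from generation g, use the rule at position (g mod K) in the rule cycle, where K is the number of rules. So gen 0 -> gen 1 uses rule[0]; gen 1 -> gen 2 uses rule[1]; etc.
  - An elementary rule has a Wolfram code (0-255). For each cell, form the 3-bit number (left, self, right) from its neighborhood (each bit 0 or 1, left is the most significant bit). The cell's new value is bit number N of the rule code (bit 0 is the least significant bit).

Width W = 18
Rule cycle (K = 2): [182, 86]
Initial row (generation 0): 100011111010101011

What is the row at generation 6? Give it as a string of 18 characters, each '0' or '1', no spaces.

Answer: 001001011110100011

Derivation:
Gen 0: 100011111010101011
Gen 1 (rule 182): 110101110111111100
Gen 2 (rule 86): 010100010000000110
Gen 3 (rule 182): 111110111000001001
Gen 4 (rule 86): 000010001100011111
Gen 5 (rule 182): 000111010010101110
Gen 6 (rule 86): 001001011110100011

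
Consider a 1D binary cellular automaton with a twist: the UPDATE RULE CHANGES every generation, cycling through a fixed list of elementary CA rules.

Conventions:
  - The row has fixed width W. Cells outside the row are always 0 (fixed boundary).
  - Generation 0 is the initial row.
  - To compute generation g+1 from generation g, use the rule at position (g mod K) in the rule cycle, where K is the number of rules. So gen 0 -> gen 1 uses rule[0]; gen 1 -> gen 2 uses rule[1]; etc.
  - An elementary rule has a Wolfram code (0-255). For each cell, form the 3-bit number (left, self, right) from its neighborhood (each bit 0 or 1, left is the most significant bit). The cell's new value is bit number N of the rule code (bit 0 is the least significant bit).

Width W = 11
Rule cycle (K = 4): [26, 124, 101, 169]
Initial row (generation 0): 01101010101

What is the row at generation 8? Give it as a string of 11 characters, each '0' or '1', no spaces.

Gen 0: 01101010101
Gen 1 (rule 26): 11000000000
Gen 2 (rule 124): 11100000000
Gen 3 (rule 101): 00101111111
Gen 4 (rule 169): 10011111110
Gen 5 (rule 26): 01110000001
Gen 6 (rule 124): 01011000001
Gen 7 (rule 101): 01101011101
Gen 8 (rule 169): 01010111010

Answer: 01010111010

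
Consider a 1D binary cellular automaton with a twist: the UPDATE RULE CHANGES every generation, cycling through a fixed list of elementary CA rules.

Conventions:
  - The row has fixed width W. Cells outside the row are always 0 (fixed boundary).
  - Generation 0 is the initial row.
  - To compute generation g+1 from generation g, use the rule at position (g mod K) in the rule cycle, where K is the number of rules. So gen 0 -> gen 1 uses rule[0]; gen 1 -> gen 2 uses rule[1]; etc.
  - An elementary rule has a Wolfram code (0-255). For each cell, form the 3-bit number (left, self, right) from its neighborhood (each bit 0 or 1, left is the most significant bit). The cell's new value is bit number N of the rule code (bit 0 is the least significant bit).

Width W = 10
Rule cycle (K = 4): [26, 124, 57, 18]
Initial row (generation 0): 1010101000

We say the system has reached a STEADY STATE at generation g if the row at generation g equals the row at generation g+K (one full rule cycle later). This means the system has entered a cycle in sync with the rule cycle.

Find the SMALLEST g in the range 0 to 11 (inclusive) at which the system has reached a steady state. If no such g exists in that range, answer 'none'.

Answer: 4

Derivation:
Gen 0: 1010101000
Gen 1 (rule 26): 0000000100
Gen 2 (rule 124): 0000000110
Gen 3 (rule 57): 1111110101
Gen 4 (rule 18): 0000000000
Gen 5 (rule 26): 0000000000
Gen 6 (rule 124): 0000000000
Gen 7 (rule 57): 1111111111
Gen 8 (rule 18): 0000000000
Gen 9 (rule 26): 0000000000
Gen 10 (rule 124): 0000000000
Gen 11 (rule 57): 1111111111
Gen 12 (rule 18): 0000000000
Gen 13 (rule 26): 0000000000
Gen 14 (rule 124): 0000000000
Gen 15 (rule 57): 1111111111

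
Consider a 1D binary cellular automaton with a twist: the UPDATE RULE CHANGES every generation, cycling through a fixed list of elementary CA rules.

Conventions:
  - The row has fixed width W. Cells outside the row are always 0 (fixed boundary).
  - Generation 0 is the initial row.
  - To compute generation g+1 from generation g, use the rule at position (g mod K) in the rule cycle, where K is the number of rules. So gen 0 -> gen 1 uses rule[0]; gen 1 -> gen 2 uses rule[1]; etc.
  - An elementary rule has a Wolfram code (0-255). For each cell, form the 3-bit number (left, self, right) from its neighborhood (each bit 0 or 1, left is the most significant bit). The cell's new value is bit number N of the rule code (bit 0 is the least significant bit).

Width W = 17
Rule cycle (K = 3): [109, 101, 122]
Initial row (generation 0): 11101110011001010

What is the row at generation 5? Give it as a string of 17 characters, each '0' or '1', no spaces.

Gen 0: 11101110011001010
Gen 1 (rule 109): 10111010011001110
Gen 2 (rule 101): 11001110001000010
Gen 3 (rule 122): 11111011010100101
Gen 4 (rule 109): 10001111111100111
Gen 5 (rule 101): 10100000000100001

Answer: 10100000000100001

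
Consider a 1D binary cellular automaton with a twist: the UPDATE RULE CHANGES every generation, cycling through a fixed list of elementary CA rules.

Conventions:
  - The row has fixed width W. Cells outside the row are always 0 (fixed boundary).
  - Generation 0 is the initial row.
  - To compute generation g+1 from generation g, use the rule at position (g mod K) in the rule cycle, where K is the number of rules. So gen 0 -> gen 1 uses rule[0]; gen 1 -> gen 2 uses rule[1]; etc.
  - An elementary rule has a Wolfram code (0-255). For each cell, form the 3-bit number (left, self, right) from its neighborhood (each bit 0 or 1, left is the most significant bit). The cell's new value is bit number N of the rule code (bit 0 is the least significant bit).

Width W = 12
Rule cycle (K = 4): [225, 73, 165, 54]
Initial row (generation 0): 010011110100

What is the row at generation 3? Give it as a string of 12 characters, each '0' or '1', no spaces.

Answer: 011011001011

Derivation:
Gen 0: 010011110100
Gen 1 (rule 225): 000001111001
Gen 2 (rule 73): 111101001000
Gen 3 (rule 165): 011011001011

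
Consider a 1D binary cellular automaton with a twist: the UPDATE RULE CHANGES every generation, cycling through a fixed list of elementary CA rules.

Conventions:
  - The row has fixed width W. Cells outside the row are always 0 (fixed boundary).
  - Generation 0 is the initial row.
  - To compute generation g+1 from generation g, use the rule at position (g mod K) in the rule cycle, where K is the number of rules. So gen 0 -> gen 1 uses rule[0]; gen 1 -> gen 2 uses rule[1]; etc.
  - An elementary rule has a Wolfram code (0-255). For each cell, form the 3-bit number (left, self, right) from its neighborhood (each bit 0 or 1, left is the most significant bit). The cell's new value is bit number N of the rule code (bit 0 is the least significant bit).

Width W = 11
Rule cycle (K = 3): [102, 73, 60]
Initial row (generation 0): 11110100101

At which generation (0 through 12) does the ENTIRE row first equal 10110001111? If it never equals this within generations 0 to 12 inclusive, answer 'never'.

Answer: 6

Derivation:
Gen 0: 11110100101
Gen 1 (rule 102): 00011101111
Gen 2 (rule 73): 11010101001
Gen 3 (rule 60): 10111111101
Gen 4 (rule 102): 11000000111
Gen 5 (rule 73): 11011110101
Gen 6 (rule 60): 10110001111
Gen 7 (rule 102): 11010010001
Gen 8 (rule 73): 11000000100
Gen 9 (rule 60): 10100000110
Gen 10 (rule 102): 11100001010
Gen 11 (rule 73): 10101100000
Gen 12 (rule 60): 11111010000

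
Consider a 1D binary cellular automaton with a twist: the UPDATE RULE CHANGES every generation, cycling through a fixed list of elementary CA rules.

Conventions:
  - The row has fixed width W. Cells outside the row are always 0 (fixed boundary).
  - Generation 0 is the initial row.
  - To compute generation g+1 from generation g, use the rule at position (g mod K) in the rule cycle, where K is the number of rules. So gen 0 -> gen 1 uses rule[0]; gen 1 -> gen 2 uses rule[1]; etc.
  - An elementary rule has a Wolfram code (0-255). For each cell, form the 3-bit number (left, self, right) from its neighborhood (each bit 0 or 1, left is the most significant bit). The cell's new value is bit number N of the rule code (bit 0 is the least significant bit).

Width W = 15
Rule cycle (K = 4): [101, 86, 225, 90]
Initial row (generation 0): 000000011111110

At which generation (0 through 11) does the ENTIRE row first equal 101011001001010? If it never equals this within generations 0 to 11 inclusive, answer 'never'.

Answer: 8

Derivation:
Gen 0: 000000011111110
Gen 1 (rule 101): 111111000000010
Gen 2 (rule 86): 000001100000111
Gen 3 (rule 225): 111100101110011
Gen 4 (rule 90): 100111001011111
Gen 5 (rule 101): 100001001100001
Gen 6 (rule 86): 110011110110011
Gen 7 (rule 225): 010001111010001
Gen 8 (rule 90): 101011001001010
Gen 9 (rule 101): 111101001001110
Gen 10 (rule 86): 000101111110011
Gen 11 (rule 225): 110010111110001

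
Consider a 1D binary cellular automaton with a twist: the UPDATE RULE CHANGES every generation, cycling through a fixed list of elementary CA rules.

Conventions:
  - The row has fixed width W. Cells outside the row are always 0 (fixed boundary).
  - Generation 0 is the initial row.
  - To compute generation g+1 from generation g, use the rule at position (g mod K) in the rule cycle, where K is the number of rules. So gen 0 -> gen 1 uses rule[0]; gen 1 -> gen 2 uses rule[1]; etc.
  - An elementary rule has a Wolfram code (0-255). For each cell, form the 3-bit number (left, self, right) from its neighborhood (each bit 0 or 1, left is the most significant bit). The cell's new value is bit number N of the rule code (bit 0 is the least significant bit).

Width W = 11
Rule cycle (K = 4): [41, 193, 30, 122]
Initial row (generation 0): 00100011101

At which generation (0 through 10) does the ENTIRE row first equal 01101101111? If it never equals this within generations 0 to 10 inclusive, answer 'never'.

Answer: never

Derivation:
Gen 0: 00100011101
Gen 1 (rule 41): 10001010010
Gen 2 (rule 193): 00100000000
Gen 3 (rule 30): 01110000000
Gen 4 (rule 122): 11011000000
Gen 5 (rule 41): 10110011111
Gen 6 (rule 193): 00010001111
Gen 7 (rule 30): 00111011000
Gen 8 (rule 122): 01101111100
Gen 9 (rule 41): 01011000001
Gen 10 (rule 193): 00001011100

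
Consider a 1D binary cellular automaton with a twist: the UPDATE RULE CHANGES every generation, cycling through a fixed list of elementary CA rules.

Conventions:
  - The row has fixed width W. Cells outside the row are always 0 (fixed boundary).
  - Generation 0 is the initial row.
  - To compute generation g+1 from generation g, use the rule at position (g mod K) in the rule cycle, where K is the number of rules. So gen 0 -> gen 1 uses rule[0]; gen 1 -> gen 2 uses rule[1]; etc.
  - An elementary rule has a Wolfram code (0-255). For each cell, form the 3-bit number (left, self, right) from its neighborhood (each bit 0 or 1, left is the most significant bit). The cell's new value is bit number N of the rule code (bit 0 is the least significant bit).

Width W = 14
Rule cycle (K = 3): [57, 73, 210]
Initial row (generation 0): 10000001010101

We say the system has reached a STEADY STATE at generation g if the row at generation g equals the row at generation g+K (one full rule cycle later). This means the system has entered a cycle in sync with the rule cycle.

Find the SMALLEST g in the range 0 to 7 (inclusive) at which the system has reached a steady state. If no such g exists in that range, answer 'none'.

Gen 0: 10000001010101
Gen 1 (rule 57): 01111100101010
Gen 2 (rule 73): 01000100000000
Gen 3 (rule 210): 10101010000000
Gen 4 (rule 57): 01010101111111
Gen 5 (rule 73): 00000001000001
Gen 6 (rule 210): 00000010100010
Gen 7 (rule 57): 11111001011001
Gen 8 (rule 73): 10001000011000
Gen 9 (rule 210): 01010100101100
Gen 10 (rule 57): 00101010011011

Answer: none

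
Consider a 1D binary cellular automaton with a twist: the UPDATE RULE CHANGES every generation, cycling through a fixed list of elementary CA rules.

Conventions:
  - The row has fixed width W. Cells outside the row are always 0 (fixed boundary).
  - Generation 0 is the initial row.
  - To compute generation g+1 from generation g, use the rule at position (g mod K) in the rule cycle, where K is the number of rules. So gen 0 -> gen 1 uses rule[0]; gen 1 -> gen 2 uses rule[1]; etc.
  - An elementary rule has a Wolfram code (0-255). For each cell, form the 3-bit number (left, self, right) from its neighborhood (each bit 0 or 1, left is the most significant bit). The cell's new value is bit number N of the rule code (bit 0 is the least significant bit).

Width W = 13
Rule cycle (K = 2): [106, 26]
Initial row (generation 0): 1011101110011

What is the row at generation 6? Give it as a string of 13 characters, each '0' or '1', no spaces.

Gen 0: 1011101110011
Gen 1 (rule 106): 0110111010111
Gen 2 (rule 26): 1100100000100
Gen 3 (rule 106): 1101000001000
Gen 4 (rule 26): 1000100010100
Gen 5 (rule 106): 0001000101000
Gen 6 (rule 26): 0010101000100

Answer: 0010101000100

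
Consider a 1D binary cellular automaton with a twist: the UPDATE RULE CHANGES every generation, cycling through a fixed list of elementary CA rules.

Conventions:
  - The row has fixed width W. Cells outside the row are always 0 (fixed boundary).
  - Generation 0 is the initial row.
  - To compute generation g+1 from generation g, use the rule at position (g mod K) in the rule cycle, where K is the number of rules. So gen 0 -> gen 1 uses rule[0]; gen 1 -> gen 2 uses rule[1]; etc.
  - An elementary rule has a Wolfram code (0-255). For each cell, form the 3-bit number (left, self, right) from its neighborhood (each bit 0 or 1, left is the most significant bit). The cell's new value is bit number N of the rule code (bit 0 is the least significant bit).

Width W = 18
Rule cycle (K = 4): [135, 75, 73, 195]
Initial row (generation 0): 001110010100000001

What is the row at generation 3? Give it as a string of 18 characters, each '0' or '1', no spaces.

Gen 0: 001110010100000001
Gen 1 (rule 135): 110100110101111111
Gen 2 (rule 75): 110001110001000001
Gen 3 (rule 73): 110101010100011100

Answer: 110101010100011100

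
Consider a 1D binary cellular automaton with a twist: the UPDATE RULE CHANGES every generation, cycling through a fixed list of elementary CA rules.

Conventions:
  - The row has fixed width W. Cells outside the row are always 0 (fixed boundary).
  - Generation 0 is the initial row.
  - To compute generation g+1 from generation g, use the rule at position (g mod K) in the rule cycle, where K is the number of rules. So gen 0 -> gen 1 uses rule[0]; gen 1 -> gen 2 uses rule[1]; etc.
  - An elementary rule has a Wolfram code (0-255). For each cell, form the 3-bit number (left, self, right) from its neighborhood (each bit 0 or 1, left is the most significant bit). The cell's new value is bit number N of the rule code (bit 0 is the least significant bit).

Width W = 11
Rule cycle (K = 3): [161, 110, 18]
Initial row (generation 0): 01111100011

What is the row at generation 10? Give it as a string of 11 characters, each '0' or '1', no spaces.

Answer: 10001100001

Derivation:
Gen 0: 01111100011
Gen 1 (rule 161): 00111001000
Gen 2 (rule 110): 01101011000
Gen 3 (rule 18): 10000000100
Gen 4 (rule 161): 00111110001
Gen 5 (rule 110): 01100010011
Gen 6 (rule 18): 10010101100
Gen 7 (rule 161): 00001010001
Gen 8 (rule 110): 00011110011
Gen 9 (rule 18): 00100001100
Gen 10 (rule 161): 10001100001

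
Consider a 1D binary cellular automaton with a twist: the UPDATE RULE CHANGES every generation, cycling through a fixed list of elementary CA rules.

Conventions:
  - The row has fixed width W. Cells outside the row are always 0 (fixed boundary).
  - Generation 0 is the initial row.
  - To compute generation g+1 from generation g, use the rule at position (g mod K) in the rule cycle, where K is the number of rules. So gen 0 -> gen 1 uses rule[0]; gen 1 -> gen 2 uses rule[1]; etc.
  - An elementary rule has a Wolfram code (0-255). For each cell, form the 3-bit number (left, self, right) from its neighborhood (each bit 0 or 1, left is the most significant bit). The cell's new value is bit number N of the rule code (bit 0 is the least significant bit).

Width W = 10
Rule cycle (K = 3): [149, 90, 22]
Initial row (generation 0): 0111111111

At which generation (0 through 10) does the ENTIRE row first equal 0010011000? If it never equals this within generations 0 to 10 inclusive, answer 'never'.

Gen 0: 0111111111
Gen 1 (rule 149): 0011111110
Gen 2 (rule 90): 0110000011
Gen 3 (rule 22): 1001000100
Gen 4 (rule 149): 1101110111
Gen 5 (rule 90): 1101010101
Gen 6 (rule 22): 0001010101
Gen 7 (rule 149): 1101010101
Gen 8 (rule 90): 1100000000
Gen 9 (rule 22): 0010000000
Gen 10 (rule 149): 1011111111

Answer: never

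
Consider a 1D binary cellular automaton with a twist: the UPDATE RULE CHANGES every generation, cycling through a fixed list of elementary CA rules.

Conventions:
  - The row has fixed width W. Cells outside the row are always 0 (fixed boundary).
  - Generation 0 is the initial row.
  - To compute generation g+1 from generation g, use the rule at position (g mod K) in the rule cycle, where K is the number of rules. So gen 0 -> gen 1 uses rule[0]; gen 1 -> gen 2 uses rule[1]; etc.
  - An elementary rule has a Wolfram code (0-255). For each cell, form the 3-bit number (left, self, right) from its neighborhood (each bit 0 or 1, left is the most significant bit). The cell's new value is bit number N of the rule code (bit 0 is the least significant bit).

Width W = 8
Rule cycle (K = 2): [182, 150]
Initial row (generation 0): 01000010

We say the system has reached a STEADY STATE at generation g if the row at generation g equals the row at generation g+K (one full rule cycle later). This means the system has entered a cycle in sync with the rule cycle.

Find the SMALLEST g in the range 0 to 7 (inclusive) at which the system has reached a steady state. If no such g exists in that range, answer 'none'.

Answer: 1

Derivation:
Gen 0: 01000010
Gen 1 (rule 182): 11100111
Gen 2 (rule 150): 01011010
Gen 3 (rule 182): 11100111
Gen 4 (rule 150): 01011010
Gen 5 (rule 182): 11100111
Gen 6 (rule 150): 01011010
Gen 7 (rule 182): 11100111
Gen 8 (rule 150): 01011010
Gen 9 (rule 182): 11100111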